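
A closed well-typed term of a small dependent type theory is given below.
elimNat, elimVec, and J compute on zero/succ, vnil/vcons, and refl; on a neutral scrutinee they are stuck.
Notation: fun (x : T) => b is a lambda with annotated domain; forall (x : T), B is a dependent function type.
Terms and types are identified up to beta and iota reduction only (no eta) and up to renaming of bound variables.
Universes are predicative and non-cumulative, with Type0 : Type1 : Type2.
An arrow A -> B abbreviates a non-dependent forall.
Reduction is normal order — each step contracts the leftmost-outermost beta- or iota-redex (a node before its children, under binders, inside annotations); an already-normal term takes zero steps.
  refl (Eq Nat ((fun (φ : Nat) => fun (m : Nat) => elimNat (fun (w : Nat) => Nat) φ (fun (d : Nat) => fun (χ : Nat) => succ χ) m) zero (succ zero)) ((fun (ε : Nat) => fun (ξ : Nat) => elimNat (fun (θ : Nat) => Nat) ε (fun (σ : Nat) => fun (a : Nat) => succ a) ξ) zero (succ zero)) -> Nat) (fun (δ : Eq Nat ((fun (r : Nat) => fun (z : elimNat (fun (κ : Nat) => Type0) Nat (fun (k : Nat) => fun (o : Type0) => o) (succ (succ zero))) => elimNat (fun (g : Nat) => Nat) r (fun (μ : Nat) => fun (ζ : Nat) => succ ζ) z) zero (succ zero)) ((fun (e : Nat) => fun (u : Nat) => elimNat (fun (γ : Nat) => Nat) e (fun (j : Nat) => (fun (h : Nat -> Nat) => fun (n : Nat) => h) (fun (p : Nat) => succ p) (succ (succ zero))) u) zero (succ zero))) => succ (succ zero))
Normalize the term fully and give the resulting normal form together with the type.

normal form:
  refl (Eq Nat (succ zero) (succ zero) -> Nat) (fun (φ : Eq Nat (succ zero) (succ zero)) => succ (succ zero))
the term's type:
  Eq (Eq Nat (succ zero) (succ zero) -> Nat) (fun (φ : Eq Nat (succ zero) (succ zero)) => succ (succ zero)) (fun (m : Eq Nat (succ zero) (succ zero)) => succ (succ zero))
observation: normalization takes exactly 26 steps under the normal-order strategy.


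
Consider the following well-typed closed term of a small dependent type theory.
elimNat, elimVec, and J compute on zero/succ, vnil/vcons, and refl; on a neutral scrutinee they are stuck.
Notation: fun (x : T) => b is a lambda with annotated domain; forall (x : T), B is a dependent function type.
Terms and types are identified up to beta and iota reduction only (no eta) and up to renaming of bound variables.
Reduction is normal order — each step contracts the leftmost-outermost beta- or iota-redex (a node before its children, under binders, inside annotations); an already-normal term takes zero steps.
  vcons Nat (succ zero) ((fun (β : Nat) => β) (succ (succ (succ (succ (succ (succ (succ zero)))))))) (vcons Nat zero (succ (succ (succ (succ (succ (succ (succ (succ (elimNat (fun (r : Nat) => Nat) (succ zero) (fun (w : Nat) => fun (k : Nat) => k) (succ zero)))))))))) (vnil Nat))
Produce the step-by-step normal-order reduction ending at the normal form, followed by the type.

normal-order reduction:
  vcons Nat (succ zero) ((fun (β : Nat) => β) (succ (succ (succ (succ (succ (succ (succ zero)))))))) (vcons Nat zero (succ (succ (succ (succ (succ (succ (succ (succ (elimNat (fun (r : Nat) => Nat) (succ zero) (fun (w : Nat) => fun (k : Nat) => k) (succ zero)))))))))) (vnil Nat))
  ~> vcons Nat (succ zero) (succ (succ (succ (succ (succ (succ (succ zero))))))) (vcons Nat zero (succ (succ (succ (succ (succ (succ (succ (succ (elimNat (fun (β : Nat) => Nat) (succ zero) (fun (r : Nat) => fun (w : Nat) => w) (succ zero)))))))))) (vnil Nat))
  ~> vcons Nat (succ zero) (succ (succ (succ (succ (succ (succ (succ zero))))))) (vcons Nat zero (succ (succ (succ (succ (succ (succ (succ (succ ((fun (β : Nat) => fun (r : Nat) => r) zero (elimNat (fun (w : Nat) => Nat) (succ zero) (fun (k : Nat) => fun (ε : Nat) => ε) zero)))))))))) (vnil Nat))
  ~> vcons Nat (succ zero) (succ (succ (succ (succ (succ (succ (succ zero))))))) (vcons Nat zero (succ (succ (succ (succ (succ (succ (succ (succ ((fun (β : Nat) => β) (elimNat (fun (r : Nat) => Nat) (succ zero) (fun (w : Nat) => fun (k : Nat) => k) zero)))))))))) (vnil Nat))
  ~> vcons Nat (succ zero) (succ (succ (succ (succ (succ (succ (succ zero))))))) (vcons Nat zero (succ (succ (succ (succ (succ (succ (succ (succ (elimNat (fun (β : Nat) => Nat) (succ zero) (fun (r : Nat) => fun (w : Nat) => w) zero))))))))) (vnil Nat))
  ~> vcons Nat (succ zero) (succ (succ (succ (succ (succ (succ (succ zero))))))) (vcons Nat zero (succ (succ (succ (succ (succ (succ (succ (succ (succ zero))))))))) (vnil Nat))
inferred type:
  Vec Nat (succ (succ zero))


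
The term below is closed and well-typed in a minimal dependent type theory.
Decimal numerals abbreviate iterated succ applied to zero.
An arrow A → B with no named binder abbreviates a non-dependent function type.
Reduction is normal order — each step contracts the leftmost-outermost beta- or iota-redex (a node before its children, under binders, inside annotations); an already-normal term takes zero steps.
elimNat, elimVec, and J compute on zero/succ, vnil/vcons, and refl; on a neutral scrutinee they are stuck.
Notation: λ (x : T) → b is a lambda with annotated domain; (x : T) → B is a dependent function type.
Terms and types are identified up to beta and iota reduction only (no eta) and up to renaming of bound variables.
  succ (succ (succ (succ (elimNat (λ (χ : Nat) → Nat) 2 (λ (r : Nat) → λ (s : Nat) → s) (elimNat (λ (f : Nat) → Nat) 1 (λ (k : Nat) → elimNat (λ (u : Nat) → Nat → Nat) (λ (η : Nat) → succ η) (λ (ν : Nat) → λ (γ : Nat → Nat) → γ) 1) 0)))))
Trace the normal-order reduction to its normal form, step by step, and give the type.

normal-order reduction sequence:
  succ (succ (succ (succ (elimNat (λ (χ : Nat) → Nat) 2 (λ (r : Nat) → λ (s : Nat) → s) (elimNat (λ (f : Nat) → Nat) 1 (λ (k : Nat) → elimNat (λ (u : Nat) → Nat → Nat) (λ (η : Nat) → succ η) (λ (ν : Nat) → λ (γ : Nat → Nat) → γ) 1) 0)))))
  ~> succ (succ (succ (succ (elimNat (λ (χ : Nat) → Nat) 2 (λ (r : Nat) → λ (s : Nat) → s) 1))))
  ~> succ (succ (succ (succ ((λ (χ : Nat) → λ (r : Nat) → r) 0 (elimNat (λ (s : Nat) → Nat) 2 (λ (f : Nat) → λ (k : Nat) → k) 0)))))
  ~> succ (succ (succ (succ ((λ (χ : Nat) → χ) (elimNat (λ (r : Nat) → Nat) 2 (λ (s : Nat) → λ (f : Nat) → f) 0)))))
  ~> succ (succ (succ (succ (elimNat (λ (χ : Nat) → Nat) 2 (λ (r : Nat) → λ (s : Nat) → s) 0))))
  ~> 6
type:
  Nat


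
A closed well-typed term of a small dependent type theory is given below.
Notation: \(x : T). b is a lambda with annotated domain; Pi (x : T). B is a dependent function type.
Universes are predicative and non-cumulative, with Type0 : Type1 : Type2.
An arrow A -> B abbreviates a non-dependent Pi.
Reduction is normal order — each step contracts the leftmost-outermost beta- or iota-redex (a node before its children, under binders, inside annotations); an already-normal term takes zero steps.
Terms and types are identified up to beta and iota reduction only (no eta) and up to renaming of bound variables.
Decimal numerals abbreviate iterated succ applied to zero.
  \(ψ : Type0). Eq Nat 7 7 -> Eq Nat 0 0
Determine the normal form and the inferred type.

reduced normal form:
  \(ψ : Type0). Eq Nat 7 7 -> Eq Nat 0 0
type:
  Type0 -> Type0
observation: no redex remains anywhere in the term; it is its own normal form.


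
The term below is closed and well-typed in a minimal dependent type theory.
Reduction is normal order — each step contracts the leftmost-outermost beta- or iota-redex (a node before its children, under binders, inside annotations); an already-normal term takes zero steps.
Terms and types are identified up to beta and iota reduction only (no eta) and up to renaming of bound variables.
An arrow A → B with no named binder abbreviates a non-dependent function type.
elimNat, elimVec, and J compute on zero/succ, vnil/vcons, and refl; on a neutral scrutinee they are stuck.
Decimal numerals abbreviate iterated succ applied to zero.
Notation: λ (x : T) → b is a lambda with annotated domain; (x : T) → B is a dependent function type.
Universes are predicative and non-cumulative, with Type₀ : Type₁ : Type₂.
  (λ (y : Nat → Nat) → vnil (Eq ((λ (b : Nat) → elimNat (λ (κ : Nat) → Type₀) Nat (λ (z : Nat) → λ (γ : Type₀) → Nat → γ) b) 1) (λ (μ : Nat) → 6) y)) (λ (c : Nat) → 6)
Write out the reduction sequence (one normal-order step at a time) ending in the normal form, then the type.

normal-order reduction:
  (λ (y : Nat → Nat) → vnil (Eq ((λ (b : Nat) → elimNat (λ (κ : Nat) → Type₀) Nat (λ (z : Nat) → λ (γ : Type₀) → Nat → γ) b) 1) (λ (μ : Nat) → 6) y)) (λ (c : Nat) → 6)
  ~> vnil (Eq ((λ (y : Nat) → elimNat (λ (b : Nat) → Type₀) Nat (λ (κ : Nat) → λ (z : Type₀) → Nat → z) y) 1) (λ (γ : Nat) → 6) (λ (μ : Nat) → 6))
  ~> vnil (Eq (elimNat (λ (y : Nat) → Type₀) Nat (λ (b : Nat) → λ (κ : Type₀) → Nat → κ) 1) (λ (z : Nat) → 6) (λ (γ : Nat) → 6))
  ~> vnil (Eq ((λ (y : Nat) → λ (b : Type₀) → Nat → b) 0 (elimNat (λ (κ : Nat) → Type₀) Nat (λ (z : Nat) → λ (γ : Type₀) → Nat → γ) 0)) (λ (μ : Nat) → 6) (λ (c : Nat) → 6))
  ~> vnil (Eq ((λ (y : Type₀) → Nat → y) (elimNat (λ (b : Nat) → Type₀) Nat (λ (κ : Nat) → λ (z : Type₀) → Nat → z) 0)) (λ (γ : Nat) → 6) (λ (μ : Nat) → 6))
  ~> vnil (Eq (Nat → elimNat (λ (y : Nat) → Type₀) Nat (λ (b : Nat) → λ (κ : Type₀) → Nat → κ) 0) (λ (z : Nat) → 6) (λ (γ : Nat) → 6))
  ~> vnil (Eq (Nat → Nat) (λ (y : Nat) → 6) (λ (b : Nat) → 6))
inferred type:
  Vec (Eq (Nat → Nat) (λ (y : Nat) → 6) (λ (b : Nat) → 6)) 0


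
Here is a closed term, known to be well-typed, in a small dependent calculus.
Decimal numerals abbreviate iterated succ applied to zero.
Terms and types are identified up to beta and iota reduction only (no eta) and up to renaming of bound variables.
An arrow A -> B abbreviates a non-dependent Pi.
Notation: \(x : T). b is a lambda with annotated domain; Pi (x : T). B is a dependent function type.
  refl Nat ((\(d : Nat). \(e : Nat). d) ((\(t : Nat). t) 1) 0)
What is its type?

inferred type:
  Eq Nat 1 1


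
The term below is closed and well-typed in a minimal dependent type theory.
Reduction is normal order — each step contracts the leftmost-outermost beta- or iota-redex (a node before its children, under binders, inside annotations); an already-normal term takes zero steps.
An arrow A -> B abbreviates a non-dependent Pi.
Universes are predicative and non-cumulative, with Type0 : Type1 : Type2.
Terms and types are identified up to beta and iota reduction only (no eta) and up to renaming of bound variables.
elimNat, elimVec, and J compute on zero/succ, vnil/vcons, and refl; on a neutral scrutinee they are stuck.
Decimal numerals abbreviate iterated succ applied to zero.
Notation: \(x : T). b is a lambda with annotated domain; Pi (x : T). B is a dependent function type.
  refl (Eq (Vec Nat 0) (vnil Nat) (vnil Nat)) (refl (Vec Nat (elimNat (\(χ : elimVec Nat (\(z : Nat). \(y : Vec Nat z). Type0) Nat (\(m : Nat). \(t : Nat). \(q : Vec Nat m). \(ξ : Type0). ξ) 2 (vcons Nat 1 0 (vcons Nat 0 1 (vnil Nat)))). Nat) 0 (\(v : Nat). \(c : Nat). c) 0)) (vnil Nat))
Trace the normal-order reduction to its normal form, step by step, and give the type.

normal-order reduction sequence:
  refl (Eq (Vec Nat 0) (vnil Nat) (vnil Nat)) (refl (Vec Nat (elimNat (\(χ : elimVec Nat (\(z : Nat). \(y : Vec Nat z). Type0) Nat (\(m : Nat). \(t : Nat). \(q : Vec Nat m). \(ξ : Type0). ξ) 2 (vcons Nat 1 0 (vcons Nat 0 1 (vnil Nat)))). Nat) 0 (\(v : Nat). \(c : Nat). c) 0)) (vnil Nat))
  ~> refl (Eq (Vec Nat 0) (vnil Nat) (vnil Nat)) (refl (Vec Nat 0) (vnil Nat))
the term's type:
  Eq (Eq (Vec Nat 0) (vnil Nat) (vnil Nat)) (refl (Vec Nat 0) (vnil Nat)) (refl (Vec Nat 0) (vnil Nat))


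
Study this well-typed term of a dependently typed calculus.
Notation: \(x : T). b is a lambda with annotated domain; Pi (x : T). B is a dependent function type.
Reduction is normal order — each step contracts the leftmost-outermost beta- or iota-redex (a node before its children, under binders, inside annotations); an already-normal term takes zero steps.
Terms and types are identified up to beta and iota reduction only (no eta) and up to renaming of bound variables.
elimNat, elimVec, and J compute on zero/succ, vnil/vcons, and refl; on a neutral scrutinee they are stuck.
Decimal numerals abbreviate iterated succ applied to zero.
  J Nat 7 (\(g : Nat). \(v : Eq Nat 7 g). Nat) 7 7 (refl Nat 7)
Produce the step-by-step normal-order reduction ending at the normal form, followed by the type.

reduction (normal order):
  J Nat 7 (\(g : Nat). \(v : Eq Nat 7 g). Nat) 7 7 (refl Nat 7)
  ~> 7
inferred type:
  Nat


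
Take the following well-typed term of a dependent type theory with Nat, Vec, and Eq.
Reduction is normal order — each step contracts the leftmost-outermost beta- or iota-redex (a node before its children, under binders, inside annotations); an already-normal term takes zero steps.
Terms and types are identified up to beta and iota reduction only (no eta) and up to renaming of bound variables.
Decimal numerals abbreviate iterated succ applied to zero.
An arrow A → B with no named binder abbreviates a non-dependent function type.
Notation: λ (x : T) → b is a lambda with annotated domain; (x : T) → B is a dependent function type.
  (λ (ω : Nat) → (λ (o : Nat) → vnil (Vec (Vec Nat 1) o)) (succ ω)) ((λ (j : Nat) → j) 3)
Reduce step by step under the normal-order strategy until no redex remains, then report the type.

normal-order reduction:
  (λ (ω : Nat) → (λ (o : Nat) → vnil (Vec (Vec Nat 1) o)) (succ ω)) ((λ (j : Nat) → j) 3)
  ~> (λ (ω : Nat) → vnil (Vec (Vec Nat 1) ω)) (succ ((λ (o : Nat) → o) 3))
  ~> vnil (Vec (Vec Nat 1) (succ ((λ (ω : Nat) → ω) 3)))
  ~> vnil (Vec (Vec Nat 1) 4)
inferred type:
  Vec (Vec (Vec Nat 1) 4) 0


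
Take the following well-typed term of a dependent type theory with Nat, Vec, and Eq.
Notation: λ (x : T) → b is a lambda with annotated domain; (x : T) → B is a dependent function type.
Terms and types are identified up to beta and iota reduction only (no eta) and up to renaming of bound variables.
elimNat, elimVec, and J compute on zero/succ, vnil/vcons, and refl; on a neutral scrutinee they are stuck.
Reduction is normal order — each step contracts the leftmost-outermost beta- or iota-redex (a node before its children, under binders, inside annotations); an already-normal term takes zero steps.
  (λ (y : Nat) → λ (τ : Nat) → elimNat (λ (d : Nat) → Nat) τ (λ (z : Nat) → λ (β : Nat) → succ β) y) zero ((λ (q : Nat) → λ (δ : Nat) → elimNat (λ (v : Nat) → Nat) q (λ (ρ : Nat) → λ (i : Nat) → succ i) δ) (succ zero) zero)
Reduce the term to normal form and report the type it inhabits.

normal form:
  succ zero
inferred type:
  Nat
observation: reduction starts at a beta-redex, and 6 normal-order steps reach the normal form.


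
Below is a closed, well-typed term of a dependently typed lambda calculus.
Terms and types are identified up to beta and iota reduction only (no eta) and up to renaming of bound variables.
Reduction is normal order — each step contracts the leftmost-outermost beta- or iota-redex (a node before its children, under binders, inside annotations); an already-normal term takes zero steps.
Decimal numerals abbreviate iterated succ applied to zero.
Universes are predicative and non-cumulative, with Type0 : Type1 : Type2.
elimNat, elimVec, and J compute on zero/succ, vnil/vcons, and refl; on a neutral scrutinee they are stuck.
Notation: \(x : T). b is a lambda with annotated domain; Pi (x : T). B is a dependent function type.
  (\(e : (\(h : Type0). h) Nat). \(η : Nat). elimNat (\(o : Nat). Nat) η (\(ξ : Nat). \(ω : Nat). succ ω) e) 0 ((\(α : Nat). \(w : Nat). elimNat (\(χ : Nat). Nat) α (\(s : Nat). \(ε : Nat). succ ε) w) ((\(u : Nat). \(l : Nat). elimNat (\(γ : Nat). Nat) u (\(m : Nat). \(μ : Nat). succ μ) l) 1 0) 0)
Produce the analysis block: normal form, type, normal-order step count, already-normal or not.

normal form:
  1
the term's type:
  Nat
normal-order step count: 9
started in normal form: no
first contracted redex: a beta-redex


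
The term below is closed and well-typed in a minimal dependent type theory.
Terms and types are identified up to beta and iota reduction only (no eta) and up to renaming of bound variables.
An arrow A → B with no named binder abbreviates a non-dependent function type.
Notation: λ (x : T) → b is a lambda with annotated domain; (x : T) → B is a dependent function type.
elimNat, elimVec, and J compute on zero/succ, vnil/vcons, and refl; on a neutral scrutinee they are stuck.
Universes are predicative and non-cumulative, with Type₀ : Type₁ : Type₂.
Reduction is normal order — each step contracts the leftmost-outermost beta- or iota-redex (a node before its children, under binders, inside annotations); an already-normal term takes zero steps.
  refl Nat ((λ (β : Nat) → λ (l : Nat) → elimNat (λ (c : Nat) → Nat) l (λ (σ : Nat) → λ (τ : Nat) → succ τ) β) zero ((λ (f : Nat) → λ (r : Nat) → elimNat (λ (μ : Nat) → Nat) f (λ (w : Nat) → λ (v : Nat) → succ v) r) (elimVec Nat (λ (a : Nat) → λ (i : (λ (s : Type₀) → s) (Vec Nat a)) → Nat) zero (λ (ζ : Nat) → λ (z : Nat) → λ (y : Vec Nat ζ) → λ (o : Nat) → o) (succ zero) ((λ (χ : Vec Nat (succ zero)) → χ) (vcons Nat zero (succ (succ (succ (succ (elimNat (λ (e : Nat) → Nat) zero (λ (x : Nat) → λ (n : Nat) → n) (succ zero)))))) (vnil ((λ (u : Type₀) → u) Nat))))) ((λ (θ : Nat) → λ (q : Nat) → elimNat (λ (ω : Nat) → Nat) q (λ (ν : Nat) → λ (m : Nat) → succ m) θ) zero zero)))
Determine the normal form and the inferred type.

resulting normal form:
  refl Nat zero
the term's type:
  Eq Nat zero zero
observation: reduction starts at a beta-redex, and 17 normal-order steps reach the normal form.


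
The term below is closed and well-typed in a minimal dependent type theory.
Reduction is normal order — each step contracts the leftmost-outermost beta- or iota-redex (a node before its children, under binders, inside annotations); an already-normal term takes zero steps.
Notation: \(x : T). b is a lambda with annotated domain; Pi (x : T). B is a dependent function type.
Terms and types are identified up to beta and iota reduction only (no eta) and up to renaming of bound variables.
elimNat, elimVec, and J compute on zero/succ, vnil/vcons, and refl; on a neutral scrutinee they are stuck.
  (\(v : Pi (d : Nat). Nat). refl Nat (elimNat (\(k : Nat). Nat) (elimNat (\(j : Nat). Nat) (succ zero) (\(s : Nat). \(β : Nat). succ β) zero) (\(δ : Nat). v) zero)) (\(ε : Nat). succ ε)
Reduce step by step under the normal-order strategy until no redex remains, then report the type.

normal-order reduction sequence:
  (\(v : Pi (d : Nat). Nat). refl Nat (elimNat (\(k : Nat). Nat) (elimNat (\(j : Nat). Nat) (succ zero) (\(s : Nat). \(β : Nat). succ β) zero) (\(δ : Nat). v) zero)) (\(ε : Nat). succ ε)
  ~> refl Nat (elimNat (\(v : Nat). Nat) (elimNat (\(d : Nat). Nat) (succ zero) (\(k : Nat). \(j : Nat). succ j) zero) (\(s : Nat). \(β : Nat). succ β) zero)
  ~> refl Nat (elimNat (\(v : Nat). Nat) (succ zero) (\(d : Nat). \(k : Nat). succ k) zero)
  ~> refl Nat (succ zero)
type:
  Eq Nat (succ zero) (succ zero)


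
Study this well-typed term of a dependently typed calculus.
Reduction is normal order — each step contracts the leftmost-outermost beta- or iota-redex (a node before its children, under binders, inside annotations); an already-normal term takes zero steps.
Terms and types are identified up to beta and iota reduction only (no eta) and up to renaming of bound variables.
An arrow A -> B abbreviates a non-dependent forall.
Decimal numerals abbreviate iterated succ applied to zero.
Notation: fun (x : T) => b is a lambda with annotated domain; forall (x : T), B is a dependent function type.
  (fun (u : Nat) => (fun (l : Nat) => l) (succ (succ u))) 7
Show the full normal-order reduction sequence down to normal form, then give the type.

normal-order reduction:
  (fun (u : Nat) => (fun (l : Nat) => l) (succ (succ u))) 7
  ~> (fun (u : Nat) => u) 9
  ~> 9
the term's type:
  Nat


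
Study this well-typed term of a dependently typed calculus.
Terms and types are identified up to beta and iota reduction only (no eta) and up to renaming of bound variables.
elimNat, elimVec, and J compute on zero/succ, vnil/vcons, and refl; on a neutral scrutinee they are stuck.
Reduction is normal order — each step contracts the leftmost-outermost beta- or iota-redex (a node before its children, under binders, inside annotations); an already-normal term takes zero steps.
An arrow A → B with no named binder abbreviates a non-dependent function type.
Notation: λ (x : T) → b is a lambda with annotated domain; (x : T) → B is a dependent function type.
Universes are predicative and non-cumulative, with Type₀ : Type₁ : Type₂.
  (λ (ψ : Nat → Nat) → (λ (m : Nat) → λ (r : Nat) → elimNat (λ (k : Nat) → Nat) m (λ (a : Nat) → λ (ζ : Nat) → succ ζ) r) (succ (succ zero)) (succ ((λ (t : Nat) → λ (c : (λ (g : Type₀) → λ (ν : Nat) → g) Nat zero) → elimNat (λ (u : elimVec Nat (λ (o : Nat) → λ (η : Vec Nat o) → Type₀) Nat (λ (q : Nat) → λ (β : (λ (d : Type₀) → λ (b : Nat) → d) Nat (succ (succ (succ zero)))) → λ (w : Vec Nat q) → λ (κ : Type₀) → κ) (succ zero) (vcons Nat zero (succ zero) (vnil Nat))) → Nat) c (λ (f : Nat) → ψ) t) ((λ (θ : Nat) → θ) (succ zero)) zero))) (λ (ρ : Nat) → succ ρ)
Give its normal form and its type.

reduced normal form:
  succ (succ (succ (succ zero)))
type:
  Nat


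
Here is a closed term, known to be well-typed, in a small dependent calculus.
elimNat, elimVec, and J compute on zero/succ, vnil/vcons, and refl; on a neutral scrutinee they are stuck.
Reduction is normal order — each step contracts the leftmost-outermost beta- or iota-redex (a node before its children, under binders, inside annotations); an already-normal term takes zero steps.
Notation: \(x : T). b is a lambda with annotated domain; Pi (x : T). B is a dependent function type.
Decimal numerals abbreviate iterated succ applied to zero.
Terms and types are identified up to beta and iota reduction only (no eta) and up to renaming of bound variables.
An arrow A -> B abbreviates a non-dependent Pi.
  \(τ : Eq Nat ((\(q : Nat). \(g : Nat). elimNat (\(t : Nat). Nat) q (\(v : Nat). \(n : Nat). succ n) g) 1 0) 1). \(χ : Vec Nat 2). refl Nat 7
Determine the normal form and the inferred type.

normal form:
  \(τ : Eq Nat 1 1). \(q : Vec Nat 2). refl Nat 7
inferred type:
  Eq Nat 1 1 -> Vec Nat 2 -> Eq Nat 7 7


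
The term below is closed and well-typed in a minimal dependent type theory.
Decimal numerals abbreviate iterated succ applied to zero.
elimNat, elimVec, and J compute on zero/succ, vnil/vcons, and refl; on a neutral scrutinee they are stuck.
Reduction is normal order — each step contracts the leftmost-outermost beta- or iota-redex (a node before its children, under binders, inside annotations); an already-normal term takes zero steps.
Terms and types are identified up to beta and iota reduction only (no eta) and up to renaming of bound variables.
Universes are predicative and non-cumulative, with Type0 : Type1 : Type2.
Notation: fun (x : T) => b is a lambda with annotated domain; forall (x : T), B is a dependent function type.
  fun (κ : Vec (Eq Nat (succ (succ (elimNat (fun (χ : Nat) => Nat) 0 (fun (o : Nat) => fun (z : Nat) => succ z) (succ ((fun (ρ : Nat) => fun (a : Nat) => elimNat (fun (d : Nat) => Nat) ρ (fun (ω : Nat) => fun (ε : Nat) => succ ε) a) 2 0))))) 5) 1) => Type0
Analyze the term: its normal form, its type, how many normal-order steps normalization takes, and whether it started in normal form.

reduced normal form:
  fun (κ : Vec (Eq Nat 5 5) 1) => Type0
inferred type:
  forall (κ : Vec (Eq Nat 5 5) 1), Type1
steps to reach normal form (normal order): 13
already normal: no
first contracted redex: an elimNat iota-redex


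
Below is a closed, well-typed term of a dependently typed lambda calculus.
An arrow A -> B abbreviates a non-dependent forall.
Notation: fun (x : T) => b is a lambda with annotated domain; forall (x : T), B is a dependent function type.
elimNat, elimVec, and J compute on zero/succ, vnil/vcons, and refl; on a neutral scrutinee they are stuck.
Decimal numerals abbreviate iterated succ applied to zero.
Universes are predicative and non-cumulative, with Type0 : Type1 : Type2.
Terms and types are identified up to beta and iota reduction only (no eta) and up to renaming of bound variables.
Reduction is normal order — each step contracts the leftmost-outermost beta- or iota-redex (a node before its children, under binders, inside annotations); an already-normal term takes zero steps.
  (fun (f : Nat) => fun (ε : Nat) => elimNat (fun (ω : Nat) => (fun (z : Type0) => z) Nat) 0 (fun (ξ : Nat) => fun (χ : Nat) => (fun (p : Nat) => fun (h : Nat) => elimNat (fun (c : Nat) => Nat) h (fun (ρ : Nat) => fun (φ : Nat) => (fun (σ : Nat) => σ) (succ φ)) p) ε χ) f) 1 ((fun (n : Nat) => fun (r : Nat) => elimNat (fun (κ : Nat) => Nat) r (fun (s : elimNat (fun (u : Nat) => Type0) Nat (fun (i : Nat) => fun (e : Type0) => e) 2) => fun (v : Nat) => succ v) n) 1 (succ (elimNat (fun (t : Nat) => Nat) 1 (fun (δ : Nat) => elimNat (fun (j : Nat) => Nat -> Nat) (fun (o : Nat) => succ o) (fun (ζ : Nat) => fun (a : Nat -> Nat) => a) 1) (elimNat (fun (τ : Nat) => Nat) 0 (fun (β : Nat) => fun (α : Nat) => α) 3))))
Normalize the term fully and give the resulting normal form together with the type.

reduced normal form:
  3
the term's type:
  Nat


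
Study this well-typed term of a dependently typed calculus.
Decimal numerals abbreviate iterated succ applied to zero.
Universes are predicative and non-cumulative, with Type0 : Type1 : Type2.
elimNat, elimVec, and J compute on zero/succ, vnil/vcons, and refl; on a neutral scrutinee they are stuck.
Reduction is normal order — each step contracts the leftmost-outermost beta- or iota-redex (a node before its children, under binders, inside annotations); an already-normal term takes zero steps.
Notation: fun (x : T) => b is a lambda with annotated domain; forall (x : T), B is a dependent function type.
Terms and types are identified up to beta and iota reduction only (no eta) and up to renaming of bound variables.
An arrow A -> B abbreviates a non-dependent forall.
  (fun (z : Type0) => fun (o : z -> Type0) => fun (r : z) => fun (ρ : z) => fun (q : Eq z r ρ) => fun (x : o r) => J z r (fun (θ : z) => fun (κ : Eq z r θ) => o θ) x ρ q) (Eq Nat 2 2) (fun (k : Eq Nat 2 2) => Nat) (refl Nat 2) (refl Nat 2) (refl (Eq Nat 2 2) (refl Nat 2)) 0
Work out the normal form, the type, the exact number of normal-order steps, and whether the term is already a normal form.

resulting normal form:
  0
inferred type:
  Nat
steps to reach normal form (normal order): 7
term was already normal: no
first redex: a beta-redex


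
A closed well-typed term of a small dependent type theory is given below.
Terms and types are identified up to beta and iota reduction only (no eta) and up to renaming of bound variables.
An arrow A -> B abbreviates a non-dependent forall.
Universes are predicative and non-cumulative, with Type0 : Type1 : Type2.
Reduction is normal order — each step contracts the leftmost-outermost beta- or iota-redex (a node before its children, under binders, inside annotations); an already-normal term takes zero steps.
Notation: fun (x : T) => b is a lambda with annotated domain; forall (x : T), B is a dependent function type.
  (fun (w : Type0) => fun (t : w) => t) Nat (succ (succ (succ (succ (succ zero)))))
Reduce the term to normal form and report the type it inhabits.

resulting normal form:
  succ (succ (succ (succ (succ zero))))
the term's type:
  Nat
observation: contracting a beta-redex first, the term normalizes in 2 steps.


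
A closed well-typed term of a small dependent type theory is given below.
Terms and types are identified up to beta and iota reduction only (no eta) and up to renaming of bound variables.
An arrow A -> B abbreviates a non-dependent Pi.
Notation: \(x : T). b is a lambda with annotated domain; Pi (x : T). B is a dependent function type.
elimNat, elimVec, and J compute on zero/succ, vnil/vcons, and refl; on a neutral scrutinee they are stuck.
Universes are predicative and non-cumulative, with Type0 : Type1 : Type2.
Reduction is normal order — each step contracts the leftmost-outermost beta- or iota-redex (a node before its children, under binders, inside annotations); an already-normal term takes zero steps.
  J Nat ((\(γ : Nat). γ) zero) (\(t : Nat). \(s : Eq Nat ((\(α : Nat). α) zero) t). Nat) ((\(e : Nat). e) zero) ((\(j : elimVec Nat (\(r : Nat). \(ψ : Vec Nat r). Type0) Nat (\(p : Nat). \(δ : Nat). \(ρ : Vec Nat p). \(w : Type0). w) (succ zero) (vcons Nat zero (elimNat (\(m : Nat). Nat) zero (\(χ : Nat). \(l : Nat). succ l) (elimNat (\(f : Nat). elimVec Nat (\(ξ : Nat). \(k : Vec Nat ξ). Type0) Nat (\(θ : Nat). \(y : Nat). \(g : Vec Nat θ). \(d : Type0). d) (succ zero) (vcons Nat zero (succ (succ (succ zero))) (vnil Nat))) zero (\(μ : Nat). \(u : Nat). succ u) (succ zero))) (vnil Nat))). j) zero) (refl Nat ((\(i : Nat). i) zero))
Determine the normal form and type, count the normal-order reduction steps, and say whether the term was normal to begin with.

normal form:
  zero
the term's type:
  Nat
reduction steps (normal order): 2
already normal: no
first redex: a J iota-redex


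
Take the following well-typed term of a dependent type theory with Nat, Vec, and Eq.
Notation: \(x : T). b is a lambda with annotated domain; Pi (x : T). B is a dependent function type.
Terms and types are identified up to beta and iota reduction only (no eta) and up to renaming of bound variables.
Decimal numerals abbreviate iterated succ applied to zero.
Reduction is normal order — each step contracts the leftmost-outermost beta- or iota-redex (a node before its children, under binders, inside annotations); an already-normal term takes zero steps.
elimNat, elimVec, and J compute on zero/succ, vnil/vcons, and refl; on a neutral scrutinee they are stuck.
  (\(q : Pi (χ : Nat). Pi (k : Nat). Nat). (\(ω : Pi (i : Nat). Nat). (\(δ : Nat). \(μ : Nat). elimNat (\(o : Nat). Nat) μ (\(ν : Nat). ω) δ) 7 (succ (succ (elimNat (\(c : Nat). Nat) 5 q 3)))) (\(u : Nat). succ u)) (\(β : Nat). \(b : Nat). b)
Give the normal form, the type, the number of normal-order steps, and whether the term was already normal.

resulting normal form:
  14
inferred type:
  Nat
steps to reach normal form (normal order): 36
already normal: no
first contracted redex: a beta-redex


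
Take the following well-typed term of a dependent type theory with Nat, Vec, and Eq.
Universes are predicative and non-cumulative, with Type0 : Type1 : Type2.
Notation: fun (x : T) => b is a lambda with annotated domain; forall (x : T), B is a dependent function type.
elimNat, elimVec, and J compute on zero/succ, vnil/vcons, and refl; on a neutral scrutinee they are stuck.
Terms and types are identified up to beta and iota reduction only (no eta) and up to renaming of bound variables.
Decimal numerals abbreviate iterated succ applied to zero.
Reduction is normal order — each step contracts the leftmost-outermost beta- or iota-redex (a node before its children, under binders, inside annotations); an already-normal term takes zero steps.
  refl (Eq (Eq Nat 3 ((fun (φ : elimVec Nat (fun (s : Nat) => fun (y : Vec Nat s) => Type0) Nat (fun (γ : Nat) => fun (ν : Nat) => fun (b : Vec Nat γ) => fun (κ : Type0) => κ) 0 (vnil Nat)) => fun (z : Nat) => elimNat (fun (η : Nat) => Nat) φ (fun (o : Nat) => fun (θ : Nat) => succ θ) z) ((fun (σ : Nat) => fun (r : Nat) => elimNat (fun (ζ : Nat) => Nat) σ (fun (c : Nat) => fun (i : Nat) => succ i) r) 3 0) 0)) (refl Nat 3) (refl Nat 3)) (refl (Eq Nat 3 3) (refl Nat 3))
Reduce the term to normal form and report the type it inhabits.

reduced normal form:
  refl (Eq (Eq Nat 3 3) (refl Nat 3) (refl Nat 3)) (refl (Eq Nat 3 3) (refl Nat 3))
the term's type:
  Eq (Eq (Eq Nat 3 3) (refl Nat 3) (refl Nat 3)) (refl (Eq Nat 3 3) (refl Nat 3)) (refl (Eq Nat 3 3) (refl Nat 3))


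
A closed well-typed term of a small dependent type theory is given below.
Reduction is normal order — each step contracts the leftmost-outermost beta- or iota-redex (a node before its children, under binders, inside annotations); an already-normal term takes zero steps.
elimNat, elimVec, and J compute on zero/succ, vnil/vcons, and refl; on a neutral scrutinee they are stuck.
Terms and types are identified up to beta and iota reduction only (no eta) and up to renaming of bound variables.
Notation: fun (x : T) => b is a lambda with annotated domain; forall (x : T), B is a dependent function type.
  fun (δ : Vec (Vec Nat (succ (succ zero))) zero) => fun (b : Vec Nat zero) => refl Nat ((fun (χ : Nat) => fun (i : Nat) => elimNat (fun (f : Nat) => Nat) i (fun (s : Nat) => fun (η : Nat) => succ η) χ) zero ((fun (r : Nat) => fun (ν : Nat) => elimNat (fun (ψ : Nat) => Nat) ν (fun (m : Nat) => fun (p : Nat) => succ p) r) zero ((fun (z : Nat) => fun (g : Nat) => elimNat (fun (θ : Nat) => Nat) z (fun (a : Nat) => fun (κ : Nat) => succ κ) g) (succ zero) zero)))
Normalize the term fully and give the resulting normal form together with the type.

reduced normal form:
  fun (δ : Vec (Vec Nat (succ (succ zero))) zero) => fun (b : Vec Nat zero) => refl Nat (succ zero)
type:
  forall (δ : Vec (Vec Nat (succ (succ zero))) zero), forall (b : Vec Nat zero), Eq Nat (succ zero) (succ zero)


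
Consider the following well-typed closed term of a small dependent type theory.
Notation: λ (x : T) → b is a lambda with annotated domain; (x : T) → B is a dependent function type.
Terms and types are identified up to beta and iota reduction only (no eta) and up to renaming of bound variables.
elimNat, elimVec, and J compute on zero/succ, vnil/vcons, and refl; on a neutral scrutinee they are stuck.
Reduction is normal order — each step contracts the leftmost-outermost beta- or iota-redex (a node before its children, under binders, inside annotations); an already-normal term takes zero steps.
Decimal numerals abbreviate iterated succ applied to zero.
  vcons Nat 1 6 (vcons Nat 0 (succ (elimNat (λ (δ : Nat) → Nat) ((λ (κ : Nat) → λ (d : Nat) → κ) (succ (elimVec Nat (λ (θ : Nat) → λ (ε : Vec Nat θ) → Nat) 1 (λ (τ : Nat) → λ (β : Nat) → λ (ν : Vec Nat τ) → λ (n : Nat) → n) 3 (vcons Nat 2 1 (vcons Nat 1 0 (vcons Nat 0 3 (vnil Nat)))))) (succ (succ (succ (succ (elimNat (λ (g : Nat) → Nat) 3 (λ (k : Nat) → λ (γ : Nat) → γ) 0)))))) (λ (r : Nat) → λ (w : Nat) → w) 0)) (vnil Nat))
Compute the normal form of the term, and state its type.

reduced normal form:
  vcons Nat 1 6 (vcons Nat 0 3 (vnil Nat))
type:
  Vec Nat 2
observation: 19 normal-order steps normalize the term, beginning with an elimNat iota-redex.


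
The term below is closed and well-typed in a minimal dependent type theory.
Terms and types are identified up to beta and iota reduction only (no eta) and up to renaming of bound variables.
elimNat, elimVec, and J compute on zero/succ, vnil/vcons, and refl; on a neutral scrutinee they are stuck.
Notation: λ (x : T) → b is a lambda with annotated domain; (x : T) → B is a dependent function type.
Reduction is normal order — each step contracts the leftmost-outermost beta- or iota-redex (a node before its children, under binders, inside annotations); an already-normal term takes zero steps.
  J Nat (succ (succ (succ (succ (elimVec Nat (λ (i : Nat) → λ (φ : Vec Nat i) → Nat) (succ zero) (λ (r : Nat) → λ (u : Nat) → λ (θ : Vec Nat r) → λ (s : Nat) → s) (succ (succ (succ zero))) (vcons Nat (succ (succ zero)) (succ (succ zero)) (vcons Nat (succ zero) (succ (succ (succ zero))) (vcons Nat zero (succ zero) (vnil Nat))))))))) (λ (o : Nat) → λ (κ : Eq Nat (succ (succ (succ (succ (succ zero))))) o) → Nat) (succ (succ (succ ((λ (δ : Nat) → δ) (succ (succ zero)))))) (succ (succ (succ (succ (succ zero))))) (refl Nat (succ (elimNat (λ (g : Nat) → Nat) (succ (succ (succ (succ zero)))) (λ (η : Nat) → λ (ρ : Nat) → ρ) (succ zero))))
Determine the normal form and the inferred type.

resulting normal form:
  succ (succ (succ (succ (succ zero))))
type:
  Nat


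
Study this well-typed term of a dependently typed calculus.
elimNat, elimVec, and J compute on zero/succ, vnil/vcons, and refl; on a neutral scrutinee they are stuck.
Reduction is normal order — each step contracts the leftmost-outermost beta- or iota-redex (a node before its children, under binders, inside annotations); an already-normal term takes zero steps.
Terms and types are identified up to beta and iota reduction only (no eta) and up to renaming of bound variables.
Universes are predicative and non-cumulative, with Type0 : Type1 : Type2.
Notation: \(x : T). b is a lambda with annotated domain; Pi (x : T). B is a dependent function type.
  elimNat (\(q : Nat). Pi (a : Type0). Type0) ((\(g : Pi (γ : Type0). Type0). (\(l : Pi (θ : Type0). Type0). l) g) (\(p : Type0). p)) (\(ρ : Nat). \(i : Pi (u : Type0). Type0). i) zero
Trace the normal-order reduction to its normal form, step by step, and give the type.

reduction (normal order):
  elimNat (\(q : Nat). Pi (a : Type0). Type0) ((\(g : Pi (γ : Type0). Type0). (\(l : Pi (θ : Type0). Type0). l) g) (\(p : Type0). p)) (\(ρ : Nat). \(i : Pi (u : Type0). Type0). i) zero
  ~> (\(q : Pi (a : Type0). Type0). (\(g : Pi (γ : Type0). Type0). g) q) (\(l : Type0). l)
  ~> (\(q : Pi (a : Type0). Type0). q) (\(g : Type0). g)
  ~> \(q : Type0). q
type:
  Pi (q : Type0). Type0


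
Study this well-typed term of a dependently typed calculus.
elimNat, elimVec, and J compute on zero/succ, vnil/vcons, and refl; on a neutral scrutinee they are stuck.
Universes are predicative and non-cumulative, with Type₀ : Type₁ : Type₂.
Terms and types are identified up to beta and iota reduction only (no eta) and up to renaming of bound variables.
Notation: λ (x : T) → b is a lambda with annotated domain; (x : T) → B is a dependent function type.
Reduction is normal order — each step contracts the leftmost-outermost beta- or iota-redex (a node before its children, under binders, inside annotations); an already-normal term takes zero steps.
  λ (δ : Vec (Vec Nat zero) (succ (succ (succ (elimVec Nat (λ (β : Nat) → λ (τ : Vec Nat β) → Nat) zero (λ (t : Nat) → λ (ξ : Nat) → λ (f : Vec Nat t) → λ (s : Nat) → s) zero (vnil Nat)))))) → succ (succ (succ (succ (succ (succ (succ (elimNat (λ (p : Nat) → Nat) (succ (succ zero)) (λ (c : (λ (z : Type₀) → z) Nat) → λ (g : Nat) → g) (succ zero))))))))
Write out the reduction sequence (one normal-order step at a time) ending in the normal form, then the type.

reduction (normal order):
  λ (δ : Vec (Vec Nat zero) (succ (succ (succ (elimVec Nat (λ (β : Nat) → λ (τ : Vec Nat β) → Nat) zero (λ (t : Nat) → λ (ξ : Nat) → λ (f : Vec Nat t) → λ (s : Nat) → s) zero (vnil Nat)))))) → succ (succ (succ (succ (succ (succ (succ (elimNat (λ (p : Nat) → Nat) (succ (succ zero)) (λ (c : (λ (z : Type₀) → z) Nat) → λ (g : Nat) → g) (succ zero))))))))
  ~> λ (δ : Vec (Vec Nat zero) (succ (succ (succ zero)))) → succ (succ (succ (succ (succ (succ (succ (elimNat (λ (β : Nat) → Nat) (succ (succ zero)) (λ (τ : (λ (t : Type₀) → t) Nat) → λ (ξ : Nat) → ξ) (succ zero))))))))
  ~> λ (δ : Vec (Vec Nat zero) (succ (succ (succ zero)))) → succ (succ (succ (succ (succ (succ (succ ((λ (β : (λ (τ : Type₀) → τ) Nat) → λ (t : Nat) → t) zero (elimNat (λ (ξ : Nat) → Nat) (succ (succ zero)) (λ (f : (λ (s : Type₀) → s) Nat) → λ (p : Nat) → p) zero))))))))
  ~> λ (δ : Vec (Vec Nat zero) (succ (succ (succ zero)))) → succ (succ (succ (succ (succ (succ (succ ((λ (β : Nat) → β) (elimNat (λ (τ : Nat) → Nat) (succ (succ zero)) (λ (t : (λ (ξ : Type₀) → ξ) Nat) → λ (f : Nat) → f) zero))))))))
  ~> λ (δ : Vec (Vec Nat zero) (succ (succ (succ zero)))) → succ (succ (succ (succ (succ (succ (succ (elimNat (λ (β : Nat) → Nat) (succ (succ zero)) (λ (τ : (λ (t : Type₀) → t) Nat) → λ (ξ : Nat) → ξ) zero)))))))
  ~> λ (δ : Vec (Vec Nat zero) (succ (succ (succ zero)))) → succ (succ (succ (succ (succ (succ (succ (succ (succ zero))))))))
type:
  (δ : Vec (Vec Nat zero) (succ (succ (succ zero)))) → Nat
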